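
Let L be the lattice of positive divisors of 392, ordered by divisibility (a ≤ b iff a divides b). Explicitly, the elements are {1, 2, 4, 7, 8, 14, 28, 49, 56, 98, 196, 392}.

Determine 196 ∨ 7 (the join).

196

Common upper bounds of {196, 7}: 196, 392.
The least among these is 196.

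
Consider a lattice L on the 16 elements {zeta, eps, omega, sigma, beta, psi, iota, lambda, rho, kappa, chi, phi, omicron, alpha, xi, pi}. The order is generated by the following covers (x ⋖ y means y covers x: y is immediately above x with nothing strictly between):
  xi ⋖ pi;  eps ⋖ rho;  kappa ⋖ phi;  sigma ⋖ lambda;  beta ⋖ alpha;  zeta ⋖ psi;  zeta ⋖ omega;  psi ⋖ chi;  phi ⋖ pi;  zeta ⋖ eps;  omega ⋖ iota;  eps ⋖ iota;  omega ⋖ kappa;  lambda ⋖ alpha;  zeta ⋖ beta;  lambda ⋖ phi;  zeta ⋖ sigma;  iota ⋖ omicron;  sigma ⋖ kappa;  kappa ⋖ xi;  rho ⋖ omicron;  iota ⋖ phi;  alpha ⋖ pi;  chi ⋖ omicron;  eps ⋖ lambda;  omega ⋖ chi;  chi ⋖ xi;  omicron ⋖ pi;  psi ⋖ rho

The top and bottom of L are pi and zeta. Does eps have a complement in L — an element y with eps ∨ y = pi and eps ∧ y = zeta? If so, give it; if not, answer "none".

Need y with eps ∨ y = pi and eps ∧ y = zeta.
Checking each element gives: xi.

xi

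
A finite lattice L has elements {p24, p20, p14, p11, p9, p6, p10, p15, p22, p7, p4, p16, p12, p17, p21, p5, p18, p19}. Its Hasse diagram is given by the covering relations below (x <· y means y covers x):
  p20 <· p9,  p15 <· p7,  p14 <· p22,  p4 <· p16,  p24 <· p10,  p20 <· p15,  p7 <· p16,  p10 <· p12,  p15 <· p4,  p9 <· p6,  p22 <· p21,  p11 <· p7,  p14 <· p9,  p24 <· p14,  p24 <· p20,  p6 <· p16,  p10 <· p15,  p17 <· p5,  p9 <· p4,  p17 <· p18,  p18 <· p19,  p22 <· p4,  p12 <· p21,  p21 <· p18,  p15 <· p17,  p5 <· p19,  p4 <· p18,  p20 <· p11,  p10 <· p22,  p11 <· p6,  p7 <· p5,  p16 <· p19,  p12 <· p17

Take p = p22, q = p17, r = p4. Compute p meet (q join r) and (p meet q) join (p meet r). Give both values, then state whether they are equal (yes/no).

q join r = p18, so p meet (q join r) = p22 meet p18 = p22.
p meet q = p10 and p meet r = p22, so (p meet q) join (p meet r) = p10 join p22 = p22.
Equal: yes.

p22; p22; yes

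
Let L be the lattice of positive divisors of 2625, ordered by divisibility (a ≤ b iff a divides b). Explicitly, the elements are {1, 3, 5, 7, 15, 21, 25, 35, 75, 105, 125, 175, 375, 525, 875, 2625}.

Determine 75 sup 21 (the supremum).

In the divisibility order, the join is the least common multiple: lcm(75, 21) = 525.

525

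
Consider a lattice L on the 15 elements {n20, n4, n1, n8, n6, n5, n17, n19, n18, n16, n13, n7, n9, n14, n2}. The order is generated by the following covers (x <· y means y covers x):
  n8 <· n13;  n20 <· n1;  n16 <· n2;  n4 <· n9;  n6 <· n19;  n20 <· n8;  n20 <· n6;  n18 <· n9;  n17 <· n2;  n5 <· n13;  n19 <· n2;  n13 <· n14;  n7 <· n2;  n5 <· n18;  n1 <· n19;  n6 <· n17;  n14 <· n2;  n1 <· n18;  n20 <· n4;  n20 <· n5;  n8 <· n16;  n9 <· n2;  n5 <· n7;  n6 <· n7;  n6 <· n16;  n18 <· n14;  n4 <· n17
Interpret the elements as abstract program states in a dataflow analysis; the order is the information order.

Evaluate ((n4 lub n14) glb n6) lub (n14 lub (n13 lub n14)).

n2

n4 ∨ n14 = n2
n2 ∧ n6 = n6
n13 ∨ n14 = n14
n14 ∨ n14 = n14
n6 ∨ n14 = n2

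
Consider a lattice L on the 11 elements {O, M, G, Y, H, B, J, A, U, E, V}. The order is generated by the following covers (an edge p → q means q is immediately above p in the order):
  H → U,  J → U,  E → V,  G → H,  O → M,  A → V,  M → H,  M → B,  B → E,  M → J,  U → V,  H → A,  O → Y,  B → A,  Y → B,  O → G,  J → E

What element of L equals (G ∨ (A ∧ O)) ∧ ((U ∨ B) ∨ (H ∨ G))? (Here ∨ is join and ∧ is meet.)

A ∧ O = O
G ∨ O = G
U ∨ B = V
H ∨ G = H
V ∨ H = V
G ∧ V = G

G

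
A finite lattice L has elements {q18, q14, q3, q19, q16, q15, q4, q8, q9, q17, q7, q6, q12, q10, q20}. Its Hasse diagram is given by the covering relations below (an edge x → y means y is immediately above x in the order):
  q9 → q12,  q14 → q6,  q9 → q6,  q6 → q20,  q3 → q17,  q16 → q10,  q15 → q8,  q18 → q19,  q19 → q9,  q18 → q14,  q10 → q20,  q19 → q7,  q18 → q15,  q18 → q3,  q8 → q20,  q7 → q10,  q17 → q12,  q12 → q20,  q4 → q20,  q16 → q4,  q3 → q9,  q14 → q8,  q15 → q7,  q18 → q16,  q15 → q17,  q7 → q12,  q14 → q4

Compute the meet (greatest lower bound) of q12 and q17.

q17

Common lower bounds of {q12, q17}: q15, q17, q18, q3.
The greatest among these is q17.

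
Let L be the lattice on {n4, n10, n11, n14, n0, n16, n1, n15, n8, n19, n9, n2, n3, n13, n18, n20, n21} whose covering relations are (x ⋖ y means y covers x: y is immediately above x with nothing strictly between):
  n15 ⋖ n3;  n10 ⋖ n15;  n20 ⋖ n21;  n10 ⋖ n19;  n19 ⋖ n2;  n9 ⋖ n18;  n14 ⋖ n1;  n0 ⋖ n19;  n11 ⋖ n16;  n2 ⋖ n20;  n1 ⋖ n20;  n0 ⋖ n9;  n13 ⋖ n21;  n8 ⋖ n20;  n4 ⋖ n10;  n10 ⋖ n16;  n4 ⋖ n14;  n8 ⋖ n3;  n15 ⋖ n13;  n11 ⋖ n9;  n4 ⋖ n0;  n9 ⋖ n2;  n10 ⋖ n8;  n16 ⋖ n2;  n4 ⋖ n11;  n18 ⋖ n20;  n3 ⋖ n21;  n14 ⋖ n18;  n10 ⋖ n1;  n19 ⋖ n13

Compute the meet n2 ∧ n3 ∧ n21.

n10

Common lower bounds of {n2, n3, n21}: n10, n4.
The greatest among these is n10.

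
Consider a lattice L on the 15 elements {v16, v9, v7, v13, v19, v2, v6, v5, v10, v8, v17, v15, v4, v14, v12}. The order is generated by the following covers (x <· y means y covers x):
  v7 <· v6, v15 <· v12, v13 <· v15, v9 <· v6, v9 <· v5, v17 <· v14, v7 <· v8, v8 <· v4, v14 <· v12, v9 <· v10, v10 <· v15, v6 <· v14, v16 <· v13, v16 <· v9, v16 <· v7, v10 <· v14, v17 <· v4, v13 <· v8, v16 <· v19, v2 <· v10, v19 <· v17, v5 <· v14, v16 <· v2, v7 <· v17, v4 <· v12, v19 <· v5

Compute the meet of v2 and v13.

Common lower bounds of {v2, v13}: v16.
The greatest among these is v16.

v16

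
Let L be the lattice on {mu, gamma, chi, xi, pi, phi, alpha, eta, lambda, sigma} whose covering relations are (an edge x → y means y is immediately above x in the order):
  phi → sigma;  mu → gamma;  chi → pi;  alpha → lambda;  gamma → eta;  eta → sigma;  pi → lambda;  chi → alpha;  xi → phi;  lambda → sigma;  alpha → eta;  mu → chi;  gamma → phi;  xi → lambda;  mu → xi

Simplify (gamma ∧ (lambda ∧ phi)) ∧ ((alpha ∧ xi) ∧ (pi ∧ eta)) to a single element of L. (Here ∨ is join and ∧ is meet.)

mu

lambda ∧ phi = xi
gamma ∧ xi = mu
alpha ∧ xi = mu
pi ∧ eta = chi
mu ∧ chi = mu
mu ∧ mu = mu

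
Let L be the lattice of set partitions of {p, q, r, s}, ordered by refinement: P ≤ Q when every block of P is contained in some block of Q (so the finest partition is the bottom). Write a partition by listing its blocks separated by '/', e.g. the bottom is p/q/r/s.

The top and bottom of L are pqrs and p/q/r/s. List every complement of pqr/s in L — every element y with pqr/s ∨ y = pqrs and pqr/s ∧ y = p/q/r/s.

p/q/rs, p/qs/r, ps/q/r

Need y with pqr/s ∨ y = pqrs and pqr/s ∧ y = p/q/r/s.
Checking each element gives: p/q/rs, p/qs/r, ps/q/r.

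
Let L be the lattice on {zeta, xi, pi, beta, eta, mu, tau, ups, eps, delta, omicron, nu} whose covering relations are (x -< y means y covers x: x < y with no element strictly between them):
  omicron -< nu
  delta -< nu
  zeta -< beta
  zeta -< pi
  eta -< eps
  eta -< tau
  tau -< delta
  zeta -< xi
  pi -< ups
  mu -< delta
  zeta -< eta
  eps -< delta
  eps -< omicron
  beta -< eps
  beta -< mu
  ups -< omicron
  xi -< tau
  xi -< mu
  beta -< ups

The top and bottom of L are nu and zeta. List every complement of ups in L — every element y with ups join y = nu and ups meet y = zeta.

tau, xi

Need y with ups ∨ y = nu and ups ∧ y = zeta.
Checking each element gives: tau, xi.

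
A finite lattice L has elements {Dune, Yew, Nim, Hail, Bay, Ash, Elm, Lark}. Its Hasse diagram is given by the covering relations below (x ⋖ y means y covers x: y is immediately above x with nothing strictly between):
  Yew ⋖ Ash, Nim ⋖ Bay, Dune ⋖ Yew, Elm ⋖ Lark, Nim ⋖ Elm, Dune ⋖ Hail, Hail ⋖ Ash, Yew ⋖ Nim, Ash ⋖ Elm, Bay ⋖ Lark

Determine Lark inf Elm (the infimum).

Elm

Common lower bounds of {Lark, Elm}: Ash, Dune, Elm, Hail, Nim, Yew.
The greatest among these is Elm.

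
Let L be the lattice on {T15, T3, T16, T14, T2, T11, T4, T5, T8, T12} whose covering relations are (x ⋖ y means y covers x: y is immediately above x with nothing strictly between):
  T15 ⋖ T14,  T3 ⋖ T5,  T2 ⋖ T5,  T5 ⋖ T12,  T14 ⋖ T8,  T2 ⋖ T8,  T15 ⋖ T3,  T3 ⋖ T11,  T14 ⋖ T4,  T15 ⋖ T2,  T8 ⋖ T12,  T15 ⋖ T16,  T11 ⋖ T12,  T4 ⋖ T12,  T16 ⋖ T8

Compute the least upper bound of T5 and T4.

T12

Common upper bounds of {T5, T4}: T12.
The least among these is T12.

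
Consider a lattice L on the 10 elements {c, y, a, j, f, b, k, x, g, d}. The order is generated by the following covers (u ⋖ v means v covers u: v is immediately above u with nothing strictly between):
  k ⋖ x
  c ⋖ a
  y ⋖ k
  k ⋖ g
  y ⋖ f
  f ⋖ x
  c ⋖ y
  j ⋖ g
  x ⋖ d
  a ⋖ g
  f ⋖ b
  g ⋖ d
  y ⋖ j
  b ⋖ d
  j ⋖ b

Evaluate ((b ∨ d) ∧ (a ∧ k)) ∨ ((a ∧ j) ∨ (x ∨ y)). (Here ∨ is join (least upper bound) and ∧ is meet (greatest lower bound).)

b ∨ d = d
a ∧ k = c
d ∧ c = c
a ∧ j = c
x ∨ y = x
c ∨ x = x
c ∨ x = x

x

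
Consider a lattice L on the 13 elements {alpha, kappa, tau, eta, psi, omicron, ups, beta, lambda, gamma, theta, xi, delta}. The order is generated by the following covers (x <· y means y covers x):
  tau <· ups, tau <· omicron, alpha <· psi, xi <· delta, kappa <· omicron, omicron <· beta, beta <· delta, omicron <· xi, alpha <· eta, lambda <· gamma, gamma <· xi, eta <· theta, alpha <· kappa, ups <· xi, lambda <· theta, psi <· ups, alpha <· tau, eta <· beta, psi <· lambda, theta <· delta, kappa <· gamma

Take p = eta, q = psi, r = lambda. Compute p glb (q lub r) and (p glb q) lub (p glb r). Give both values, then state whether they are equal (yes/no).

alpha; alpha; yes

q lub r = lambda, so p glb (q lub r) = eta glb lambda = alpha.
p glb q = alpha and p glb r = alpha, so (p glb q) lub (p glb r) = alpha lub alpha = alpha.
Equal: yes.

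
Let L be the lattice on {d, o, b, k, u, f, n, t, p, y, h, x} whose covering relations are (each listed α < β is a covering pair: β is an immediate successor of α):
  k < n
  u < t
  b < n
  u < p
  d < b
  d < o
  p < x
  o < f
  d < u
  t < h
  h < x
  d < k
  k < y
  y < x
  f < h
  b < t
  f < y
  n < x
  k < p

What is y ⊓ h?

f

Common lower bounds of {y, h}: d, f, o.
The greatest among these is f.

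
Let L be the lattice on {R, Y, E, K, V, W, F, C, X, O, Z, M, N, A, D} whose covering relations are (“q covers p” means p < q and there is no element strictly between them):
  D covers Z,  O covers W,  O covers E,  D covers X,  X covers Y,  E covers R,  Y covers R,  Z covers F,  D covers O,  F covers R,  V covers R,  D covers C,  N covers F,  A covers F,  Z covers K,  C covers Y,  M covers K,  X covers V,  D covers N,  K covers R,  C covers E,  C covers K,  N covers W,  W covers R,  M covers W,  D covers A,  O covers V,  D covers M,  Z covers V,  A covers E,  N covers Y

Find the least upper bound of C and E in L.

C

Common upper bounds of {C, E}: C, D.
The least among these is C.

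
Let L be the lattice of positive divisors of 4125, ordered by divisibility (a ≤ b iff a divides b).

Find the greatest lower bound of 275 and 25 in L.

Common lower bounds of {275, 25}: 1, 25, 5.
The greatest among these is 25.

25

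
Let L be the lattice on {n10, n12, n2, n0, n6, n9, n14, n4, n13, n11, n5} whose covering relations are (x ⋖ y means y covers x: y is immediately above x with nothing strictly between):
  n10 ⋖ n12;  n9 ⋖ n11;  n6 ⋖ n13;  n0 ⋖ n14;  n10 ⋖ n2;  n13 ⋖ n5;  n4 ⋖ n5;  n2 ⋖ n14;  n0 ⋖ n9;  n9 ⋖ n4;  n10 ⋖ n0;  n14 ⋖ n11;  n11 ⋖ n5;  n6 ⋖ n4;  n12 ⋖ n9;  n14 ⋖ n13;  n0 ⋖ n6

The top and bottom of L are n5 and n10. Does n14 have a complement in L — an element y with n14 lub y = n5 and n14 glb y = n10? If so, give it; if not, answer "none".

For every candidate y, either n14 ∨ y ≠ n5 or n14 ∧ y ≠ n10; no complement exists.

none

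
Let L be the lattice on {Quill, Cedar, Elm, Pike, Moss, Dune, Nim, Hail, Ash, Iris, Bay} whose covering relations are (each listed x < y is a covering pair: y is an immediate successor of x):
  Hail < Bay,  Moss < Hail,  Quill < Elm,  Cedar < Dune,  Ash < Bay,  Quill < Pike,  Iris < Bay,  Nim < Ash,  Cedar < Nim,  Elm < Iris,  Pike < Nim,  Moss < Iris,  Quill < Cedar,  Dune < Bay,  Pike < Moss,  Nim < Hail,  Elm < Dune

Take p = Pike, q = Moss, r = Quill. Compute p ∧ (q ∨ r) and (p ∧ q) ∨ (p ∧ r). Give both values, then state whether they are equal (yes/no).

Pike; Pike; yes

q ∨ r = Moss, so p ∧ (q ∨ r) = Pike ∧ Moss = Pike.
p ∧ q = Pike and p ∧ r = Quill, so (p ∧ q) ∨ (p ∧ r) = Pike ∨ Quill = Pike.
Equal: yes.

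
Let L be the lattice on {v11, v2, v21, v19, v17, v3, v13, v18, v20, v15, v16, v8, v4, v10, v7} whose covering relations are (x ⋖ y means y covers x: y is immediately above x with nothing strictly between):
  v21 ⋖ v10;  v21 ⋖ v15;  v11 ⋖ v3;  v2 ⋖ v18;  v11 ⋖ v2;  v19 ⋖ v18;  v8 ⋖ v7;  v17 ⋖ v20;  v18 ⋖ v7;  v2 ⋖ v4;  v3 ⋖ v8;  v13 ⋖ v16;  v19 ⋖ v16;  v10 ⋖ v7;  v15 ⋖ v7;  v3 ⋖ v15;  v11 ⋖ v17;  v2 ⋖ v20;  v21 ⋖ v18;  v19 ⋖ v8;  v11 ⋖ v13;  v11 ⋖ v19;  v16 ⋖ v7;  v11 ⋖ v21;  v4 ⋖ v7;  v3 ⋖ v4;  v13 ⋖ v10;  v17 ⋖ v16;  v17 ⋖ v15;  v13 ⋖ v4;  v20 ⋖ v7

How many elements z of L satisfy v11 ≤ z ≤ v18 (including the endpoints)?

The interval [v11, v18] = {v11, v18, v19, v2, v21}, which has 5 elements.

5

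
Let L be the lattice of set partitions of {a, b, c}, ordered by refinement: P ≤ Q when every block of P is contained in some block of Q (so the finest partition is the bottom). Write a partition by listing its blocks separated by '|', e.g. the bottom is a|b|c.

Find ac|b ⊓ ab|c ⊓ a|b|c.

a|b|c

The meet (common refinement) of ac|b, ab|c, a|b|c intersects blocks pairwise, giving a|b|c.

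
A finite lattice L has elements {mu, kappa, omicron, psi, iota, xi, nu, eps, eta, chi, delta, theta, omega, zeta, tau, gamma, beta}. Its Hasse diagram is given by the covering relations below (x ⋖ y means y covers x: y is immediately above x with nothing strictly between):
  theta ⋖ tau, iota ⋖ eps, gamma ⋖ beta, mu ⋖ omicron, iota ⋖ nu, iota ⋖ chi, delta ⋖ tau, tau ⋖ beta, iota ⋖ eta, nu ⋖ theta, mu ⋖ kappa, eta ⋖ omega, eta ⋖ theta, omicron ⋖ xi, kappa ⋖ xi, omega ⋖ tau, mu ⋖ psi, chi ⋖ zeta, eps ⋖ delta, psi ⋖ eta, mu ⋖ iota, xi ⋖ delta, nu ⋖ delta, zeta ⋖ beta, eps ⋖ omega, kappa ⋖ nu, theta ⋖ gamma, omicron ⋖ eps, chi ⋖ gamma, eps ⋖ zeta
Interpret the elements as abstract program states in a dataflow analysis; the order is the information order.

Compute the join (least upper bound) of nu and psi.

theta

Common upper bounds of {nu, psi}: beta, gamma, tau, theta.
The least among these is theta.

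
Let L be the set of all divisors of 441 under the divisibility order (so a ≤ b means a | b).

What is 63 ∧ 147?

In the divisibility order, the meet is the greatest common divisor: gcd(63, 147) = 21.

21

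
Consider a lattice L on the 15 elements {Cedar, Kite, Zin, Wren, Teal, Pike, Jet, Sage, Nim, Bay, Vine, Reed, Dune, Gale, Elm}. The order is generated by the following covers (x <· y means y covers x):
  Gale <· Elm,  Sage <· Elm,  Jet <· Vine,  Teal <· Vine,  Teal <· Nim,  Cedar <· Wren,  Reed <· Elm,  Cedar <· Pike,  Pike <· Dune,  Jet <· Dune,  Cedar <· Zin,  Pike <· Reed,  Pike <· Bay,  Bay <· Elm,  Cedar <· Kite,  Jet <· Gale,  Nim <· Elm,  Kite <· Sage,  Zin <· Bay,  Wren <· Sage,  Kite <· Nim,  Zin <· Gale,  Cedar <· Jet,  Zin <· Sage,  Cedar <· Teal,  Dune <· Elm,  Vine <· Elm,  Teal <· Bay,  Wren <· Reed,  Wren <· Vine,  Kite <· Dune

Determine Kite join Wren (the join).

Common upper bounds of {Kite, Wren}: Elm, Sage.
The least among these is Sage.

Sage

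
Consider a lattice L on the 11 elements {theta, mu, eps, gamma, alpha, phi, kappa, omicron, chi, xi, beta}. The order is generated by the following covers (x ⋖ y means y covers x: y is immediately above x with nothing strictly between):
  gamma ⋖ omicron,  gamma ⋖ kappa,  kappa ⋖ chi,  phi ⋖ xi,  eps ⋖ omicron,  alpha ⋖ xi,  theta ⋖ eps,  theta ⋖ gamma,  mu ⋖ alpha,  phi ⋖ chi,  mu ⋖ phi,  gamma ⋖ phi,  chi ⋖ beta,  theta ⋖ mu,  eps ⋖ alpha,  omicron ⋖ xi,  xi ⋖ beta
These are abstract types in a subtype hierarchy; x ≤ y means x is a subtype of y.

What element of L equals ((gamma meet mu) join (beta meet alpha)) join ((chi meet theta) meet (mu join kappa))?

alpha

gamma ∧ mu = theta
beta ∧ alpha = alpha
theta ∨ alpha = alpha
chi ∧ theta = theta
mu ∨ kappa = chi
theta ∧ chi = theta
alpha ∨ theta = alpha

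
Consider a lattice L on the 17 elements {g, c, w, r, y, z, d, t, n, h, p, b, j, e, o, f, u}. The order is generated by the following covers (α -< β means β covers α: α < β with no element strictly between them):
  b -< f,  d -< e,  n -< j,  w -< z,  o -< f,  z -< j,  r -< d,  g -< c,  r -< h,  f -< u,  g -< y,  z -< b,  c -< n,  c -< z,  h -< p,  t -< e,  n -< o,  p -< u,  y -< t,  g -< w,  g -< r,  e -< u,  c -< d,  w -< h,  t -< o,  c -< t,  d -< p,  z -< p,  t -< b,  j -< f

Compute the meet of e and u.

Common lower bounds of {e, u}: c, d, e, g, r, t, y.
The greatest among these is e.

e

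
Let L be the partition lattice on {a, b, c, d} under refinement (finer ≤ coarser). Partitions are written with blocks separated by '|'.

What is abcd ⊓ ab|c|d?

ab|c|d

Common lower bounds of {abcd, ab|c|d}: ab|c|d, a|b|c|d.
The greatest among these is ab|c|d.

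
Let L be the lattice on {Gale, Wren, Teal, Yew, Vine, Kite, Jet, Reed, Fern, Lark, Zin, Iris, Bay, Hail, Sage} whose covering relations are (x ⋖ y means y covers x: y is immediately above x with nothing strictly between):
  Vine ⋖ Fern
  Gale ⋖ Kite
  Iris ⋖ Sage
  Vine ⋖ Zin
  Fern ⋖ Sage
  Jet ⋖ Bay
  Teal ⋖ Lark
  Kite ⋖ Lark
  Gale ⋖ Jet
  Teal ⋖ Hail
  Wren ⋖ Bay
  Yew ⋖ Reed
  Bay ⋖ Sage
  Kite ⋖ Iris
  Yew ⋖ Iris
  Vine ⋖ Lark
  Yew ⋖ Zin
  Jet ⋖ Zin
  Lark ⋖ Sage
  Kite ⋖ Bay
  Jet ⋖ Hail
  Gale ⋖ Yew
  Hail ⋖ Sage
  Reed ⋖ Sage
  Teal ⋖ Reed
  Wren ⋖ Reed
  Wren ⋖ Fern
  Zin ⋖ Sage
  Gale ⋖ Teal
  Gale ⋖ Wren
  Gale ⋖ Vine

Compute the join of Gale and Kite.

Common upper bounds of {Gale, Kite}: Bay, Iris, Kite, Lark, Sage.
The least among these is Kite.

Kite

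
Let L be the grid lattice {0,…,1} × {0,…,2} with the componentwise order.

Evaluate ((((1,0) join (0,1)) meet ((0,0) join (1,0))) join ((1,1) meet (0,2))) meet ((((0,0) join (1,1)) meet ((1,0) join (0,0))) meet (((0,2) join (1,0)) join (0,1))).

(1,0)

(1,0) ∨ (0,1) = (1,1)
(0,0) ∨ (1,0) = (1,0)
(1,1) ∧ (1,0) = (1,0)
(1,1) ∧ (0,2) = (0,1)
(1,0) ∨ (0,1) = (1,1)
(0,0) ∨ (1,1) = (1,1)
(1,0) ∨ (0,0) = (1,0)
(1,1) ∧ (1,0) = (1,0)
(0,2) ∨ (1,0) = (1,2)
(1,2) ∨ (0,1) = (1,2)
(1,0) ∧ (1,2) = (1,0)
(1,1) ∧ (1,0) = (1,0)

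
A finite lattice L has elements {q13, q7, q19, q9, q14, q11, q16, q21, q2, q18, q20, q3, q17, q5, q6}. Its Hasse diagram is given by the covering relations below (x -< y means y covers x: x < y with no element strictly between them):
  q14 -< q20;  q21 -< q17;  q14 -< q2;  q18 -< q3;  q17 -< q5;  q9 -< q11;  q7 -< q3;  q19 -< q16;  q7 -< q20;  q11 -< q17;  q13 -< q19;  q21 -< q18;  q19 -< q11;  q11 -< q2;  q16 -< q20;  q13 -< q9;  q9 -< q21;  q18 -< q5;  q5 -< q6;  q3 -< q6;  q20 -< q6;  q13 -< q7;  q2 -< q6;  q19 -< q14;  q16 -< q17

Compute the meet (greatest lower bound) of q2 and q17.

Common lower bounds of {q2, q17}: q11, q13, q19, q9.
The greatest among these is q11.

q11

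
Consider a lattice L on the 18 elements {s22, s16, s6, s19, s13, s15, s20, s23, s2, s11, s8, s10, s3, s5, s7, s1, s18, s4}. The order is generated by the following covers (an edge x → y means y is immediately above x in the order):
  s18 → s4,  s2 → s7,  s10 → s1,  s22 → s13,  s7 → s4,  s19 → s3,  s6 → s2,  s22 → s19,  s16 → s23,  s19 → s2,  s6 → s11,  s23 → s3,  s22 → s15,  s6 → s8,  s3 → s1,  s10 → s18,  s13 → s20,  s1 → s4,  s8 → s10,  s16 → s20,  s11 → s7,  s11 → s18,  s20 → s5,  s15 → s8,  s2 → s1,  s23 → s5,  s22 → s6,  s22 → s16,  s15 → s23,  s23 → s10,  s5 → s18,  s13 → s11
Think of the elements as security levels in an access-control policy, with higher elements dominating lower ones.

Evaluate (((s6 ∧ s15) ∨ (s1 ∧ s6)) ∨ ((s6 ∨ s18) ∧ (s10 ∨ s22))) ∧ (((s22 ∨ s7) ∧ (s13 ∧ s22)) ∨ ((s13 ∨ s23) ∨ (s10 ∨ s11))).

s6 ∧ s15 = s22
s1 ∧ s6 = s6
s22 ∨ s6 = s6
s6 ∨ s18 = s18
s10 ∨ s22 = s10
s18 ∧ s10 = s10
s6 ∨ s10 = s10
s22 ∨ s7 = s7
s13 ∧ s22 = s22
s7 ∧ s22 = s22
s13 ∨ s23 = s5
s10 ∨ s11 = s18
s5 ∨ s18 = s18
s22 ∨ s18 = s18
s10 ∧ s18 = s10

s10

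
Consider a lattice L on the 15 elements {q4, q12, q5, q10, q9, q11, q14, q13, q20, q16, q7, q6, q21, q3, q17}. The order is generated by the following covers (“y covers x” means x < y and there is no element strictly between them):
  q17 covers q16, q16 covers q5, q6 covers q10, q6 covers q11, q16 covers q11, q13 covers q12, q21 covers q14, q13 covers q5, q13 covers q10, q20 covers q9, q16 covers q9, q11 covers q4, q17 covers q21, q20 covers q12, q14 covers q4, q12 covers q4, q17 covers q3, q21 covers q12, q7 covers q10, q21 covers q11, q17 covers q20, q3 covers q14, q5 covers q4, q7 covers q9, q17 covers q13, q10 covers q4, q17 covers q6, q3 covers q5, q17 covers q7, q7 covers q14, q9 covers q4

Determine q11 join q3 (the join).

q17

Common upper bounds of {q11, q3}: q17.
The least among these is q17.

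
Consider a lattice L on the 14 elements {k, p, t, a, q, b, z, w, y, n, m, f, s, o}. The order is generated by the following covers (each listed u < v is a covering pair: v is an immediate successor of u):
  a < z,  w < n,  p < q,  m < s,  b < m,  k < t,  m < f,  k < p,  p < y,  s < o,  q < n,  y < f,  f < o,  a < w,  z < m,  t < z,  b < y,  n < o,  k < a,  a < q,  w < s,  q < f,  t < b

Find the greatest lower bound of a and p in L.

k

Common lower bounds of {a, p}: k.
The greatest among these is k.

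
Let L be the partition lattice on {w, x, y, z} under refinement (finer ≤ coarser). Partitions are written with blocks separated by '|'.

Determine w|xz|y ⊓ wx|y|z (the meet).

The meet (common refinement) of w|xz|y and wx|y|z intersects blocks pairwise, giving w|x|y|z.

w|x|y|z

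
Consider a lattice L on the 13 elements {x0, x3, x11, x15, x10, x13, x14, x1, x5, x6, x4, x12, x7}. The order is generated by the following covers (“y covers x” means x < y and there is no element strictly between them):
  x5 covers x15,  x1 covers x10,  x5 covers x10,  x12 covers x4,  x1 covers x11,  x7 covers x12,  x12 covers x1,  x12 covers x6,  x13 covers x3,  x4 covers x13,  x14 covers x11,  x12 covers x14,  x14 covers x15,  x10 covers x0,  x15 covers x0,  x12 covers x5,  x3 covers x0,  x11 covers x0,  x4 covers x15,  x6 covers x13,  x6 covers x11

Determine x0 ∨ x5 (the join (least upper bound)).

Common upper bounds of {x0, x5}: x12, x5, x7.
The least among these is x5.

x5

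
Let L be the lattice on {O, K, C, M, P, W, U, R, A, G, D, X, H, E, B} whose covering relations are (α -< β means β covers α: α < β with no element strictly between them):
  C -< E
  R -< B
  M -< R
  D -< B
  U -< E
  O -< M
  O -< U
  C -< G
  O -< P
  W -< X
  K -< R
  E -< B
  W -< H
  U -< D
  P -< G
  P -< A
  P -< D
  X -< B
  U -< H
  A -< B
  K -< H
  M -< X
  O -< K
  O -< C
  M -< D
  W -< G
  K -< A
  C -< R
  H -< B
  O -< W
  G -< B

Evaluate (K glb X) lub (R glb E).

C

K ∧ X = O
R ∧ E = C
O ∨ C = C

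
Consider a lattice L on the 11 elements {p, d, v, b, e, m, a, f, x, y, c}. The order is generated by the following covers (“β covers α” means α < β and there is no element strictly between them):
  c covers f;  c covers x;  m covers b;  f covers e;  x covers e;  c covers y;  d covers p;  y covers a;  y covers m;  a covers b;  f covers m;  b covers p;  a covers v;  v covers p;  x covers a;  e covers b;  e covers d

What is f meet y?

Common lower bounds of {f, y}: b, m, p.
The greatest among these is m.

m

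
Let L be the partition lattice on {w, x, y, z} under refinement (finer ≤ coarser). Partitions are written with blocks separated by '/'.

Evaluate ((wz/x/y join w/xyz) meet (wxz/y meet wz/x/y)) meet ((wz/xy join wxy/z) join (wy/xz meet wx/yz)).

wz/x/y

wz/x/y ∨ w/xyz = wxyz
wxz/y ∧ wz/x/y = wz/x/y
wxyz ∧ wz/x/y = wz/x/y
wz/xy ∨ wxy/z = wxyz
wy/xz ∧ wx/yz = w/x/y/z
wxyz ∨ w/x/y/z = wxyz
wz/x/y ∧ wxyz = wz/x/y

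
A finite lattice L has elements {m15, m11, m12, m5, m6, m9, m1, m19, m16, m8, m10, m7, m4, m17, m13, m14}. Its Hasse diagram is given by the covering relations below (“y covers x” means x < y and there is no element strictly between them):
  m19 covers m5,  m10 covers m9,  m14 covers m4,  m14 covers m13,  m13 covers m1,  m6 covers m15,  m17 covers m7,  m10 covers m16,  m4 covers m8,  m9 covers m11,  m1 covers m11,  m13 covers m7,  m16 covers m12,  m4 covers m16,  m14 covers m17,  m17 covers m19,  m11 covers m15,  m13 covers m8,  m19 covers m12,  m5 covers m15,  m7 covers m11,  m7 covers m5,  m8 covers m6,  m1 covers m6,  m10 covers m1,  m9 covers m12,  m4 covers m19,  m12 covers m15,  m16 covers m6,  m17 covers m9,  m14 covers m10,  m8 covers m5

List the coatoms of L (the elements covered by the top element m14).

m10, m13, m17, m4

The coatoms are exactly the elements covered by m14: m10, m13, m17, m4.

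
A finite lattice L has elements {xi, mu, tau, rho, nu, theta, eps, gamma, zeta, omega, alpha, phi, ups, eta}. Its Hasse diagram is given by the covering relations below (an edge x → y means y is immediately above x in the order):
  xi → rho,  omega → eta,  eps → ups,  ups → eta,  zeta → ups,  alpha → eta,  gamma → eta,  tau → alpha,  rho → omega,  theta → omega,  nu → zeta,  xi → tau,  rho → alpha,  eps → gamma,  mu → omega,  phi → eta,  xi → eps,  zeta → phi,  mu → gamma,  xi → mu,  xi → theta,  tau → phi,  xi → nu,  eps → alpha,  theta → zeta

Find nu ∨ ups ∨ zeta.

Common upper bounds of {nu, ups, zeta}: eta, ups.
The least among these is ups.

ups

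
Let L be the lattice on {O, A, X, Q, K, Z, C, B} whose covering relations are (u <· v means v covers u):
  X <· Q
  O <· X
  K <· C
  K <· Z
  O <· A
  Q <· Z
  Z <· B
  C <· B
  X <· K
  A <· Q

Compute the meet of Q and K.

X

Common lower bounds of {Q, K}: O, X.
The greatest among these is X.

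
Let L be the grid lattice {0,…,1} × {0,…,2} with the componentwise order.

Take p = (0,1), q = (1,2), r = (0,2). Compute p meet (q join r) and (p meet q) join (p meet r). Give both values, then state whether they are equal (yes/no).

q join r = (1,2), so p meet (q join r) = (0,1) meet (1,2) = (0,1).
p meet q = (0,1) and p meet r = (0,1), so (p meet q) join (p meet r) = (0,1) join (0,1) = (0,1).
Equal: yes.

(0,1); (0,1); yes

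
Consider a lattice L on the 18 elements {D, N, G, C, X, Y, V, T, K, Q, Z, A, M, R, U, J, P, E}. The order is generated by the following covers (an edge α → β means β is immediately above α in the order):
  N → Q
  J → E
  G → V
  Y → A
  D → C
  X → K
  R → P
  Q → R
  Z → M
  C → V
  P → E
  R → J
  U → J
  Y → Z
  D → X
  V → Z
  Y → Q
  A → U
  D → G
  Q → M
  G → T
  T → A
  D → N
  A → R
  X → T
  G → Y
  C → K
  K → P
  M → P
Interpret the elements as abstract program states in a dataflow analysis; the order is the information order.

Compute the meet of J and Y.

Common lower bounds of {J, Y}: D, G, Y.
The greatest among these is Y.

Y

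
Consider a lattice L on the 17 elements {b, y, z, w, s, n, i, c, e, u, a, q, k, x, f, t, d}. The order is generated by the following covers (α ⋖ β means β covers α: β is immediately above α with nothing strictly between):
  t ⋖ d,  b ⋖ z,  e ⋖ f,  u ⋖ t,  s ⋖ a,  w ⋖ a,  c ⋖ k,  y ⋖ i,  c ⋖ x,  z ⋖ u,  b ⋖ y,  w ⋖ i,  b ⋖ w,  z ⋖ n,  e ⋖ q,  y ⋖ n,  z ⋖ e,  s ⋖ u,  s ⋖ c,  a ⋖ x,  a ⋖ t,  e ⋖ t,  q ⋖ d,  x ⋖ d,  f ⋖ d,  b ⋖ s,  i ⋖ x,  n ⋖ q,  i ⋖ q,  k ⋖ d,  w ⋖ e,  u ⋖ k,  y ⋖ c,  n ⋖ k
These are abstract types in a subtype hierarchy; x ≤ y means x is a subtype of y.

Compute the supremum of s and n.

k

Common upper bounds of {s, n}: d, k.
The least among these is k.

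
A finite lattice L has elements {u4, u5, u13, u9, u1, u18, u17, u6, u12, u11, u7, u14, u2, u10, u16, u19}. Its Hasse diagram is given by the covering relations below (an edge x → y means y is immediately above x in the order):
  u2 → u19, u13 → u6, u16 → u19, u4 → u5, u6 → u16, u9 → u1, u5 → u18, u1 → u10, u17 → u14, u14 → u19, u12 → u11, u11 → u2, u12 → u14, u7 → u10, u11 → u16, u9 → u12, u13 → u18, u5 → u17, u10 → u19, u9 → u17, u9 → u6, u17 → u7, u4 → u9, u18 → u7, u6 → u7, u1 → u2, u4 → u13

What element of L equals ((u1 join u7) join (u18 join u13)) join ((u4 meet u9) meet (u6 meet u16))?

u1 ∨ u7 = u10
u18 ∨ u13 = u18
u10 ∨ u18 = u10
u4 ∧ u9 = u4
u6 ∧ u16 = u6
u4 ∧ u6 = u4
u10 ∨ u4 = u10

u10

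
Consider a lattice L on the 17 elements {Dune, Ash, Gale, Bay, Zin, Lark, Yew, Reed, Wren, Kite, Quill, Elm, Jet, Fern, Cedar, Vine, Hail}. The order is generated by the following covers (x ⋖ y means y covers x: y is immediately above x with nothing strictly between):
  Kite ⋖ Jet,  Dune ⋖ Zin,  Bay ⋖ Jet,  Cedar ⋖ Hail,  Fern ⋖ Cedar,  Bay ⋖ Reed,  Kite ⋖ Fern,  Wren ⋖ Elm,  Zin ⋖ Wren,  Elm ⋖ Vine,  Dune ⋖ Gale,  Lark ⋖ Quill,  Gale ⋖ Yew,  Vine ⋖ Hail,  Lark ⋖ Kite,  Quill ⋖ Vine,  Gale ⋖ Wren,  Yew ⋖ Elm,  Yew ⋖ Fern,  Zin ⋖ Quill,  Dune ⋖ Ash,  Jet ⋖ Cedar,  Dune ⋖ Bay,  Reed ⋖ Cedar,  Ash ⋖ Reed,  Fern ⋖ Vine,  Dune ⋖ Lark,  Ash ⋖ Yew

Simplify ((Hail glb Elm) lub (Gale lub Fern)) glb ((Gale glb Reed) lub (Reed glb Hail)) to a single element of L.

Ash

Hail ∧ Elm = Elm
Gale ∨ Fern = Fern
Elm ∨ Fern = Vine
Gale ∧ Reed = Dune
Reed ∧ Hail = Reed
Dune ∨ Reed = Reed
Vine ∧ Reed = Ash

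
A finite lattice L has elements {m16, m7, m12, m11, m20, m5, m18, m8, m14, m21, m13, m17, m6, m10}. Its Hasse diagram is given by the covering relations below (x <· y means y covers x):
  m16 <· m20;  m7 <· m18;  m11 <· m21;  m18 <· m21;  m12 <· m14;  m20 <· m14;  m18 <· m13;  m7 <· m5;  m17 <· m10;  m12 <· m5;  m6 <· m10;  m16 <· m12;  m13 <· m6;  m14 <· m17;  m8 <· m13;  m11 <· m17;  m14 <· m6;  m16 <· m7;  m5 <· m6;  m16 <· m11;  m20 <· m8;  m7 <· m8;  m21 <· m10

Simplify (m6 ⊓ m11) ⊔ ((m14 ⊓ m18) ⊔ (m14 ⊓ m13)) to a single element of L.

m6 ∧ m11 = m16
m14 ∧ m18 = m16
m14 ∧ m13 = m20
m16 ∨ m20 = m20
m16 ∨ m20 = m20

m20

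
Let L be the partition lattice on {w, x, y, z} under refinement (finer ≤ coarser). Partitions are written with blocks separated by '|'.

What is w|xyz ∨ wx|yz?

Common upper bounds of {w|xyz, wx|yz}: wxyz.
The least among these is wxyz.

wxyz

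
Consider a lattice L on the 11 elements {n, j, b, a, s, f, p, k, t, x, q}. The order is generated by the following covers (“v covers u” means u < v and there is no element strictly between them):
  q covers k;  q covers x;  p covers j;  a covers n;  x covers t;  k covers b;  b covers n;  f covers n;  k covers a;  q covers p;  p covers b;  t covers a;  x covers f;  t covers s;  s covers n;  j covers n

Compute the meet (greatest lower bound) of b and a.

n

Common lower bounds of {b, a}: n.
The greatest among these is n.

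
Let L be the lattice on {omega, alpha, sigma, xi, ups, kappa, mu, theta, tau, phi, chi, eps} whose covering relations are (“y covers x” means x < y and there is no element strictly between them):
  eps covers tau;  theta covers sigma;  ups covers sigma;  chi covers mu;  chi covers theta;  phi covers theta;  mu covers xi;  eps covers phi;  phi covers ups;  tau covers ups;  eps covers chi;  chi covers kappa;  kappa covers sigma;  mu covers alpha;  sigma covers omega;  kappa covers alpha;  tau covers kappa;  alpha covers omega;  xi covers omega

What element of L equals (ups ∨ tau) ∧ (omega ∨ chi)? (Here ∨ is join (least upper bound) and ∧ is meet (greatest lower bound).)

ups ∨ tau = tau
omega ∨ chi = chi
tau ∧ chi = kappa

kappa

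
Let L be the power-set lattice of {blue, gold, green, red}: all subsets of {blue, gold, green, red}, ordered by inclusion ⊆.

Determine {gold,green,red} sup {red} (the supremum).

Under ⊆, join is union: {gold,green,red} ∪ {red} = {gold,green,red}.

{gold,green,red}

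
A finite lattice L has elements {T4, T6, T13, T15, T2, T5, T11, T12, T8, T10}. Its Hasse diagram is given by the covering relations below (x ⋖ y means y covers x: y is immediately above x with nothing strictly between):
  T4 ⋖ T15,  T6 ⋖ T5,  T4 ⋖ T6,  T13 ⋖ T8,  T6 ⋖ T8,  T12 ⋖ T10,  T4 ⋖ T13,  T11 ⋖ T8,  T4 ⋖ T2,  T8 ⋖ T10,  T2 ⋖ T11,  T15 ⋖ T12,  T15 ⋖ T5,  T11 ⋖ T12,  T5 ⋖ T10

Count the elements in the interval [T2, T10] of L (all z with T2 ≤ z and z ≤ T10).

The interval [T2, T10] = {T10, T11, T12, T2, T8}, which has 5 elements.

5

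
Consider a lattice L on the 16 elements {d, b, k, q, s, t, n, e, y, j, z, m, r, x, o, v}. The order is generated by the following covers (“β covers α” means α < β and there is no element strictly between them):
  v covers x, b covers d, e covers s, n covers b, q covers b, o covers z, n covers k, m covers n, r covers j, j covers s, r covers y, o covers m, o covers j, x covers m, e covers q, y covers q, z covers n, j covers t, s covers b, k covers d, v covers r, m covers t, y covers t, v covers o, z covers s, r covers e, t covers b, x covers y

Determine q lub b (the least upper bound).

Common upper bounds of {q, b}: e, q, r, v, x, y.
The least among these is q.

q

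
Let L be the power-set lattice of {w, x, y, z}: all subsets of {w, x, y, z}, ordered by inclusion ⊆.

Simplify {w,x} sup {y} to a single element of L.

{w,x,y}

{w,x} ∨ {y} = {w,x,y}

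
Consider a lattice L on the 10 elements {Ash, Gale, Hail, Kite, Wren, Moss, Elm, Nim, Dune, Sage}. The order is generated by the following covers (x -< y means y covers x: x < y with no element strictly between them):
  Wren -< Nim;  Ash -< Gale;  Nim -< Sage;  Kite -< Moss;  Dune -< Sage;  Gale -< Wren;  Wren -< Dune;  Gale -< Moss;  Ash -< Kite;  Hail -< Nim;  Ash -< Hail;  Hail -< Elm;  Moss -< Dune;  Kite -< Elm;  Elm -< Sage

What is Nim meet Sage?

Common lower bounds of {Nim, Sage}: Ash, Gale, Hail, Nim, Wren.
The greatest among these is Nim.

Nim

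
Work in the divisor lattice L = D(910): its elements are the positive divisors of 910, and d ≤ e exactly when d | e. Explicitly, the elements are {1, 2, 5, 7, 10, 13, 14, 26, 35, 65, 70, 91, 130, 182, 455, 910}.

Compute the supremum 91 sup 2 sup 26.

In the divisibility order, the join is the least common multiple: lcm(91, 2, 26) = 182.

182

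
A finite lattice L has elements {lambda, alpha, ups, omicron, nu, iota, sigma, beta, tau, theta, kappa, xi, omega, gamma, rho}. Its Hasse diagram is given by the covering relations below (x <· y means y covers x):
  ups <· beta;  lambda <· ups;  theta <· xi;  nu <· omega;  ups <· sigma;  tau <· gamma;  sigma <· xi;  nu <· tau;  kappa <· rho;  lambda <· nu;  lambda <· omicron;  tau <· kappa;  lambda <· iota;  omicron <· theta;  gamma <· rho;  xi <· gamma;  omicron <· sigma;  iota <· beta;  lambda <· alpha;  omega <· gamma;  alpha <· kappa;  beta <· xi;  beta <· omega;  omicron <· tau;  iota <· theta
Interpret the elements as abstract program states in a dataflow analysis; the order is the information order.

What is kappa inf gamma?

tau

Common lower bounds of {kappa, gamma}: lambda, nu, omicron, tau.
The greatest among these is tau.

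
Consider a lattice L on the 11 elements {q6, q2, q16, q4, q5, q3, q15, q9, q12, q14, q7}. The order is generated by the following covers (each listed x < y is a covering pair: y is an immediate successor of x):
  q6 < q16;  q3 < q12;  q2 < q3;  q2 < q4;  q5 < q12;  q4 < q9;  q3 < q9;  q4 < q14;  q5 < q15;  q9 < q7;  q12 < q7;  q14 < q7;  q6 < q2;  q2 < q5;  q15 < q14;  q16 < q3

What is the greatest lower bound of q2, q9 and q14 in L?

q2

Common lower bounds of {q2, q9, q14}: q2, q6.
The greatest among these is q2.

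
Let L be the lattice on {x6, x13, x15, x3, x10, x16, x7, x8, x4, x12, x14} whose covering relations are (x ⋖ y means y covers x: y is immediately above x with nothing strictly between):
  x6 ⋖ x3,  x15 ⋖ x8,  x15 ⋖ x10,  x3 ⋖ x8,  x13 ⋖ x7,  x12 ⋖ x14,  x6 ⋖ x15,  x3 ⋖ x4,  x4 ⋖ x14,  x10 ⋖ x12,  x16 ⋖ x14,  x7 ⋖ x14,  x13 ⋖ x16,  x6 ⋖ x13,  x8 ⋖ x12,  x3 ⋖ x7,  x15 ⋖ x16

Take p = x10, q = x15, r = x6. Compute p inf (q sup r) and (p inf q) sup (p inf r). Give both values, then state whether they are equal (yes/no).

q sup r = x15, so p inf (q sup r) = x10 inf x15 = x15.
p inf q = x15 and p inf r = x6, so (p inf q) sup (p inf r) = x15 sup x6 = x15.
Equal: yes.

x15; x15; yes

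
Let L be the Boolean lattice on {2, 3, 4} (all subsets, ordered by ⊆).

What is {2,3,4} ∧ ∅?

Under ⊆, meet is intersection: {2,3,4} ∩ ∅ = ∅.

∅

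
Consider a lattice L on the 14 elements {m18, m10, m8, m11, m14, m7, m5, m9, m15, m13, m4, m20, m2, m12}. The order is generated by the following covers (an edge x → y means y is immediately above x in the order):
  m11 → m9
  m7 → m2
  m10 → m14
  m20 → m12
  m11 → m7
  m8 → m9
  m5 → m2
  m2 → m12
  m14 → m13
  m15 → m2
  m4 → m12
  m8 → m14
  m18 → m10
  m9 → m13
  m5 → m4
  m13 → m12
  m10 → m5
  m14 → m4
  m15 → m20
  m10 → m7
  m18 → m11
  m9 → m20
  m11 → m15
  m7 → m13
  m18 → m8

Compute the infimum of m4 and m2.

m5

Common lower bounds of {m4, m2}: m10, m18, m5.
The greatest among these is m5.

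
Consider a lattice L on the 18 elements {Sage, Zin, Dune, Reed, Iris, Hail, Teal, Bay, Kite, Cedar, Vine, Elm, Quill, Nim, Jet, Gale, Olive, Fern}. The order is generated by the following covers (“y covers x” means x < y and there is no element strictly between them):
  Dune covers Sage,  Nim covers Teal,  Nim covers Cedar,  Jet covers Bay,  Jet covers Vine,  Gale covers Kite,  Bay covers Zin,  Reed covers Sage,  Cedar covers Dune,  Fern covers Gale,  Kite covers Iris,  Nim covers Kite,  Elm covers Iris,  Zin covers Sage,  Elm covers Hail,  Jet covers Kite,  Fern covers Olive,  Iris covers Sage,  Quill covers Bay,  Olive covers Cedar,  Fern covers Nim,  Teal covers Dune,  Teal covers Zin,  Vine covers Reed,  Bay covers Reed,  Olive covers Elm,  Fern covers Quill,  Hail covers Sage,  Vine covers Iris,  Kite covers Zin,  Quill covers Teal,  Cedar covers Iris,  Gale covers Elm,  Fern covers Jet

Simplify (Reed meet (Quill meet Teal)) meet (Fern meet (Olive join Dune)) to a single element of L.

Quill ∧ Teal = Teal
Reed ∧ Teal = Sage
Olive ∨ Dune = Olive
Fern ∧ Olive = Olive
Sage ∧ Olive = Sage

Sage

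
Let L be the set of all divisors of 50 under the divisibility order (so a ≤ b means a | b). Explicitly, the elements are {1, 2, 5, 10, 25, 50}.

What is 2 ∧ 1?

1

In the divisibility order, the meet is the greatest common divisor: gcd(2, 1) = 1.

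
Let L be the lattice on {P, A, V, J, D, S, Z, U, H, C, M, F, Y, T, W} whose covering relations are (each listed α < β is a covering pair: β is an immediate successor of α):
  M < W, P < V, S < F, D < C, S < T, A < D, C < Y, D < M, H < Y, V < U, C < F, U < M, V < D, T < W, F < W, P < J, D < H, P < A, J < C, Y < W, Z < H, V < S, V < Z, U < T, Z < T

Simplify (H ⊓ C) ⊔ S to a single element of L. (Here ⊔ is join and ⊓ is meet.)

H ∧ C = D
D ∨ S = F

F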